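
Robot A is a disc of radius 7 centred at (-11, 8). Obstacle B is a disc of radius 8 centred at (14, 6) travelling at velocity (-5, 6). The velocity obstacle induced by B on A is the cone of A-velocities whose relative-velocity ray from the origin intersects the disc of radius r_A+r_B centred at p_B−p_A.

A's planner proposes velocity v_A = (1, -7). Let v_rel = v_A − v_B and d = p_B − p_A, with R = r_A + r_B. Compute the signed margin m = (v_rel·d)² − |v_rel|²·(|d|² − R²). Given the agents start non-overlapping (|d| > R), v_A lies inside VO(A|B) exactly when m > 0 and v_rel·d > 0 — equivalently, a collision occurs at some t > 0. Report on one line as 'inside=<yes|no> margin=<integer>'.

d = (25, -2),  |d|² = 629;  R = 7+8 = 15,  c = 629−15² = 404
v_rel = (6, -13),  |v_rel|² = 205;  v_rel·d = (6)·(25) + (-13)·(-2) = 176
205·t² − 352·t + 404 = 0  ⇒  m = 176² − 205·404 = -51844
m = -51844 < 0,  v_rel·d = 176 > 0  ⇒  outside

inside=no margin=-51844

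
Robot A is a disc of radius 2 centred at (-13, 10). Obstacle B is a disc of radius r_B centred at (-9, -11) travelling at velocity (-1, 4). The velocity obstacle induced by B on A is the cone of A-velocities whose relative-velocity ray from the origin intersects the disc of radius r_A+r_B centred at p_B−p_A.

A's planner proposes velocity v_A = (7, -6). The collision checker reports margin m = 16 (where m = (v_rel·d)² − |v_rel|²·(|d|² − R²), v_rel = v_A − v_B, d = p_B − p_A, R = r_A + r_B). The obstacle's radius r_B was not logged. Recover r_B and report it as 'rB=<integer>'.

m = 16
d = (4, -21);  v_rel = (8, -10),  |v_rel|² = 164
v_rel×d = (8)·(-21) − (-10)·(4) = -128
since m = R²·164 − (-128)²:  R² = (16384 + 16) / 164 = 100
R = √100 = 10  ⇒  r_B = 10 − 2 = 8

rB=8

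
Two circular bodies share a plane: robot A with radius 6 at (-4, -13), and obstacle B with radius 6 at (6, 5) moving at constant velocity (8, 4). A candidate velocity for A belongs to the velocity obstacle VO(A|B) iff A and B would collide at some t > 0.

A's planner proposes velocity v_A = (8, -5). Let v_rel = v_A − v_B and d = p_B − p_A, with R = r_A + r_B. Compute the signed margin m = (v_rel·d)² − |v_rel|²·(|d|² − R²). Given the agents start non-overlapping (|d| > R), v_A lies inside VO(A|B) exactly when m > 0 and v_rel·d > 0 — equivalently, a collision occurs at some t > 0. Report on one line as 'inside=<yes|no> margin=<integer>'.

d = (10, 18),  |d|² = 424;  R = 6+6 = 12,  c = 424−12² = 280
v_rel = (0, -9),  |v_rel|² = 81;  v_rel·d = (0)·(10) + (-9)·(18) = -162
81·t² + 324·t + 280 = 0  ⇒  m = (-162)² − 81·280 = 3564
m = 3564 > 0,  v_rel·d = -162 < 0  ⇒  outside

inside=no margin=3564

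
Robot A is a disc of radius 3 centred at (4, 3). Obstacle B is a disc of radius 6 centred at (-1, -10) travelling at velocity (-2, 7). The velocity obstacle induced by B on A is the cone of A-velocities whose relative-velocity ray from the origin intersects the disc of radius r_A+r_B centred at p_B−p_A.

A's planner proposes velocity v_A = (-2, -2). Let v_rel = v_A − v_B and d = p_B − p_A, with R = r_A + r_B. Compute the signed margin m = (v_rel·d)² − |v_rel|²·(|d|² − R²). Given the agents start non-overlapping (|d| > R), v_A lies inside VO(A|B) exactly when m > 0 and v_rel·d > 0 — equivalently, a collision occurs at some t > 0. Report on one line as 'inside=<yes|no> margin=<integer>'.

d = (-5, -13),  |d|² = 194;  R = 3+6 = 9,  c = 194−9² = 113
v_rel = (0, -9),  |v_rel|² = 81;  v_rel·d = (0)·(-5) + (-9)·(-13) = 117
81·t² − 234·t + 113 = 0  ⇒  m = 117² − 81·113 = 4536
m = 4536 > 0,  v_rel·d = 117 > 0  ⇒  inside

inside=yes margin=4536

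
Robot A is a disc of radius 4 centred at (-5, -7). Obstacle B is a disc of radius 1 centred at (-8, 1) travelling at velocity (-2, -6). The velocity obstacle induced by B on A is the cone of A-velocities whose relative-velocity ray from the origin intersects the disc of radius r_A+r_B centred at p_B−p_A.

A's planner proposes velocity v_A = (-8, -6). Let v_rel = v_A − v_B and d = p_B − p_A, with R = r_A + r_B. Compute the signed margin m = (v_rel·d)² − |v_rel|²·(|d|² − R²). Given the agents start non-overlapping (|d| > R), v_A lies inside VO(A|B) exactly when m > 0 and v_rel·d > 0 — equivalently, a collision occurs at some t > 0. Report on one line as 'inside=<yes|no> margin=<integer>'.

d = (-3, 8),  |d|² = 73;  R = 4+1 = 5,  c = 73−5² = 48
v_rel = (-6, 0),  |v_rel|² = 36;  v_rel·d = (-6)·(-3) + (0)·(8) = 18
36·t² − 36·t + 48 = 0  ⇒  m = 18² − 36·48 = -1404
m = -1404 < 0,  v_rel·d = 18 > 0  ⇒  outside

inside=no margin=-1404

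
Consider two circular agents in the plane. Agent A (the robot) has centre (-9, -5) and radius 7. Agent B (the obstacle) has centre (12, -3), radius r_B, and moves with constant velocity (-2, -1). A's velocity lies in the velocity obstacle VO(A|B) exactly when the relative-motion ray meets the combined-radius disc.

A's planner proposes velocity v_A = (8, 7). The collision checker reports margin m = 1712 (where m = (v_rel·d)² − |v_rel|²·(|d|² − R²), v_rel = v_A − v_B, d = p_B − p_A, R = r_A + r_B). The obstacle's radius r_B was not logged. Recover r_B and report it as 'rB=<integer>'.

m = 1712
d = (21, 2);  v_rel = (10, 8),  |v_rel|² = 164
v_rel×d = (10)·(2) − (8)·(21) = -148
since m = R²·164 − (-148)²:  R² = (21904 + 1712) / 164 = 144
R = √144 = 12  ⇒  r_B = 12 − 7 = 5

rB=5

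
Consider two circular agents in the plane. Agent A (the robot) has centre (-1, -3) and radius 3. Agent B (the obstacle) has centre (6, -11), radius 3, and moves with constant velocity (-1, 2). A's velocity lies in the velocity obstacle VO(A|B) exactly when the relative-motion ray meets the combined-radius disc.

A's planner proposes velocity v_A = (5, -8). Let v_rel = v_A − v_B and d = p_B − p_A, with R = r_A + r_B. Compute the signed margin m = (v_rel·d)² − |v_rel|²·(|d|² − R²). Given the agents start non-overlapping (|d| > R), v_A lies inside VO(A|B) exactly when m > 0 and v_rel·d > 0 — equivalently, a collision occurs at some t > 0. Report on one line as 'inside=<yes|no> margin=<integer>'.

d = (7, -8),  |d|² = 113;  R = 3+3 = 6,  c = 113−6² = 77
v_rel = (6, -10),  |v_rel|² = 136;  v_rel·d = (6)·(7) + (-10)·(-8) = 122
136·t² − 244·t + 77 = 0  ⇒  m = 122² − 136·77 = 4412
m = 4412 > 0,  v_rel·d = 122 > 0  ⇒  inside

inside=yes margin=4412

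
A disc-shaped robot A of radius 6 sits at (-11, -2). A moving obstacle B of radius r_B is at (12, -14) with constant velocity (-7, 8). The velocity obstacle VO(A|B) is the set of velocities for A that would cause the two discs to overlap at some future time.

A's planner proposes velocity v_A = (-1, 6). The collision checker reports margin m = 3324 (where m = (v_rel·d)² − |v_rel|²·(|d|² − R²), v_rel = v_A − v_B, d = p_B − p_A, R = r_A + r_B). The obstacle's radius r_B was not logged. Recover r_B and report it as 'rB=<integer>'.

m = 3324
d = (23, -12);  v_rel = (6, -2),  |v_rel|² = 40
v_rel×d = (6)·(-12) − (-2)·(23) = -26
since m = R²·40 − (-26)²:  R² = (676 + 3324) / 40 = 100
R = √100 = 10  ⇒  r_B = 10 − 6 = 4

rB=4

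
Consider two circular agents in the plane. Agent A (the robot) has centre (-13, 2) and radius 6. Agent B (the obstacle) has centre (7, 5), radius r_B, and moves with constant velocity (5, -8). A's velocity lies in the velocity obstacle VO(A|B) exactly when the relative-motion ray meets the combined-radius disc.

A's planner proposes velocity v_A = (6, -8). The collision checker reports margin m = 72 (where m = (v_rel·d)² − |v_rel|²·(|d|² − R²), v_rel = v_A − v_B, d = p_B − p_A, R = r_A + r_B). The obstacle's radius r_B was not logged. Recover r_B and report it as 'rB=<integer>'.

m = 72
d = (20, 3);  v_rel = (1, 0),  |v_rel|² = 1
v_rel×d = (1)·(3) − (0)·(20) = 3
since m = R²·1 − 3²:  R² = (9 + 72) / 1 = 81
R = √81 = 9  ⇒  r_B = 9 − 6 = 3

rB=3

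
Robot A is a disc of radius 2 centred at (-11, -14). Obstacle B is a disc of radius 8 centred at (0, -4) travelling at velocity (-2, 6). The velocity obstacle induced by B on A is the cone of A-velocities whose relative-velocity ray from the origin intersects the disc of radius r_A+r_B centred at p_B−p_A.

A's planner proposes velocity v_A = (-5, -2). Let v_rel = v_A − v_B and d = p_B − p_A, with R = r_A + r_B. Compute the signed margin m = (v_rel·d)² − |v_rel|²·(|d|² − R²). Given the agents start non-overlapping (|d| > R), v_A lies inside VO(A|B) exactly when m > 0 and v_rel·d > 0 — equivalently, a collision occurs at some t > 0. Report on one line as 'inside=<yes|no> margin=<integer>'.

d = (11, 10),  |d|² = 221;  R = 2+8 = 10,  c = 221−10² = 121
v_rel = (-3, -8),  |v_rel|² = 73;  v_rel·d = (-3)·(11) + (-8)·(10) = -113
73·t² + 226·t + 121 = 0  ⇒  m = (-113)² − 73·121 = 3936
m = 3936 > 0,  v_rel·d = -113 < 0  ⇒  outside

inside=no margin=3936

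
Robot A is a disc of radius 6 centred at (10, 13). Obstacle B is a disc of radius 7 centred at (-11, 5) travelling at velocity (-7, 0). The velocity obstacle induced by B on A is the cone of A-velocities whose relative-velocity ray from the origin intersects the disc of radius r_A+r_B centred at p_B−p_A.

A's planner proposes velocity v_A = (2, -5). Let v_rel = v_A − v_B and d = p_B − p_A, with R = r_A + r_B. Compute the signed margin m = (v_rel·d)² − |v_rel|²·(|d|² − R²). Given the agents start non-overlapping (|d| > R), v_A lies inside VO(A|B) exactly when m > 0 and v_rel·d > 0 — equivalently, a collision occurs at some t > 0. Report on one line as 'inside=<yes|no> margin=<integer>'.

d = (-21, -8),  |d|² = 505;  R = 6+7 = 13,  c = 505−13² = 336
v_rel = (9, -5),  |v_rel|² = 106;  v_rel·d = (9)·(-21) + (-5)·(-8) = -149
106·t² + 298·t + 336 = 0  ⇒  m = (-149)² − 106·336 = -13415
m = -13415 < 0,  v_rel·d = -149 < 0  ⇒  outside

inside=no margin=-13415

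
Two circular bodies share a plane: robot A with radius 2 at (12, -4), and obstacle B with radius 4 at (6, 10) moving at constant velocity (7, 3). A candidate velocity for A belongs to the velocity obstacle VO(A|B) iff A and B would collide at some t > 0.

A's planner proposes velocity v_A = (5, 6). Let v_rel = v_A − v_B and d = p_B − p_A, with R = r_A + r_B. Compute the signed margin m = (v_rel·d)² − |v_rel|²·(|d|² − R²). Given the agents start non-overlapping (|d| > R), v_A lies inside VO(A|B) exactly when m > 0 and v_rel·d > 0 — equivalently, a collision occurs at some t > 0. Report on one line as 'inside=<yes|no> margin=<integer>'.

d = (-6, 14),  |d|² = 232;  R = 2+4 = 6,  c = 232−6² = 196
v_rel = (-2, 3),  |v_rel|² = 13;  v_rel·d = (-2)·(-6) + (3)·(14) = 54
13·t² − 108·t + 196 = 0  ⇒  m = 54² − 13·196 = 368
m = 368 > 0,  v_rel·d = 54 > 0  ⇒  inside

inside=yes margin=368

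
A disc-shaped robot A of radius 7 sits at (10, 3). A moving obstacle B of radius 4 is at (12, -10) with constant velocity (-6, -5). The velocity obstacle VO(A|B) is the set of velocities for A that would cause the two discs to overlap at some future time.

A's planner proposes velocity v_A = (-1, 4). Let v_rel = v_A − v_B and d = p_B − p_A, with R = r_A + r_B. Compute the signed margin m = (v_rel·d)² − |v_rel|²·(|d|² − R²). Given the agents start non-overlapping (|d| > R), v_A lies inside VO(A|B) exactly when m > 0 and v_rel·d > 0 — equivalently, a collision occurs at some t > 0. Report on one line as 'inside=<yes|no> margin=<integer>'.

d = (2, -13),  |d|² = 173;  R = 7+4 = 11,  c = 173−11² = 52
v_rel = (5, 9),  |v_rel|² = 106;  v_rel·d = (5)·(2) + (9)·(-13) = -107
106·t² + 214·t + 52 = 0  ⇒  m = (-107)² − 106·52 = 5937
m = 5937 > 0,  v_rel·d = -107 < 0  ⇒  outside

inside=no margin=5937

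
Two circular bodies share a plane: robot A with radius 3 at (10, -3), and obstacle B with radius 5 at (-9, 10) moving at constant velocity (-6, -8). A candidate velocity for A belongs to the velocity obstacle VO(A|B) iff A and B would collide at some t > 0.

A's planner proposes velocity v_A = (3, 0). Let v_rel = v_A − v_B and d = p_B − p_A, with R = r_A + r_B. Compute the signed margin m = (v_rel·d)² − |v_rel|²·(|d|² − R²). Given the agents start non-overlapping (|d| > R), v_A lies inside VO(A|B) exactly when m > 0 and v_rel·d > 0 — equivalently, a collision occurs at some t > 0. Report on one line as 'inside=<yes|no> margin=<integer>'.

d = (-19, 13),  |d|² = 530;  R = 3+5 = 8,  c = 530−8² = 466
v_rel = (9, 8),  |v_rel|² = 145;  v_rel·d = (9)·(-19) + (8)·(13) = -67
145·t² + 134·t + 466 = 0  ⇒  m = (-67)² − 145·466 = -63081
m = -63081 < 0,  v_rel·d = -67 < 0  ⇒  outside

inside=no margin=-63081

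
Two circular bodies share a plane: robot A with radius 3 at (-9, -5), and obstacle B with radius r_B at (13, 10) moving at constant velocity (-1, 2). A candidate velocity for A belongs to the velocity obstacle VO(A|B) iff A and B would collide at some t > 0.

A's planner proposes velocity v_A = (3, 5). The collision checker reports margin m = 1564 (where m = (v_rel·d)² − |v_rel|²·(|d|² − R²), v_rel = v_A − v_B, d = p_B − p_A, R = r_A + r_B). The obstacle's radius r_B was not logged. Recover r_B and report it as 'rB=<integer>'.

m = 1564
d = (22, 15);  v_rel = (4, 3),  |v_rel|² = 25
v_rel×d = (4)·(15) − (3)·(22) = -6
since m = R²·25 − (-6)²:  R² = (36 + 1564) / 25 = 64
R = √64 = 8  ⇒  r_B = 8 − 3 = 5

rB=5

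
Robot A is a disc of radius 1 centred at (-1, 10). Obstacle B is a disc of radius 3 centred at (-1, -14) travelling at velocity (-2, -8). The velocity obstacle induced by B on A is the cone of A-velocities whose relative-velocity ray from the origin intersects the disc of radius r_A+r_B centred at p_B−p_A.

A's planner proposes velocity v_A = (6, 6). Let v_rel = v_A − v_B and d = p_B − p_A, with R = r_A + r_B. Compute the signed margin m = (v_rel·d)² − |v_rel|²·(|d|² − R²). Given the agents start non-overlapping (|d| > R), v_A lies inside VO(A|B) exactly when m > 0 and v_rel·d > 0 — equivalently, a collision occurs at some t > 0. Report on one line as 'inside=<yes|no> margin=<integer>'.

d = (0, -24),  |d|² = 576;  R = 1+3 = 4,  c = 576−4² = 560
v_rel = (8, 14),  |v_rel|² = 260;  v_rel·d = (8)·(0) + (14)·(-24) = -336
260·t² + 672·t + 560 = 0  ⇒  m = (-336)² − 260·560 = -32704
m = -32704 < 0,  v_rel·d = -336 < 0  ⇒  outside

inside=no margin=-32704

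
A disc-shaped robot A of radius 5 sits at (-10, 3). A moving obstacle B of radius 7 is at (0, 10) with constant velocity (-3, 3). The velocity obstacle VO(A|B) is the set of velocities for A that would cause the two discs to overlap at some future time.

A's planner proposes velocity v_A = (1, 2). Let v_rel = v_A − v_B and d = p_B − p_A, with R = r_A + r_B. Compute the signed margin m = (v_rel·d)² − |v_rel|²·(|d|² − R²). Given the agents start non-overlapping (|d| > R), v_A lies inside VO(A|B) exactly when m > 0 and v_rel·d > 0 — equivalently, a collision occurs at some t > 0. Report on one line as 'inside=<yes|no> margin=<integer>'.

d = (10, 7),  |d|² = 149;  R = 5+7 = 12,  c = 149−12² = 5
v_rel = (4, -1),  |v_rel|² = 17;  v_rel·d = (4)·(10) + (-1)·(7) = 33
17·t² − 66·t + 5 = 0  ⇒  m = 33² − 17·5 = 1004
m = 1004 > 0,  v_rel·d = 33 > 0  ⇒  inside

inside=yes margin=1004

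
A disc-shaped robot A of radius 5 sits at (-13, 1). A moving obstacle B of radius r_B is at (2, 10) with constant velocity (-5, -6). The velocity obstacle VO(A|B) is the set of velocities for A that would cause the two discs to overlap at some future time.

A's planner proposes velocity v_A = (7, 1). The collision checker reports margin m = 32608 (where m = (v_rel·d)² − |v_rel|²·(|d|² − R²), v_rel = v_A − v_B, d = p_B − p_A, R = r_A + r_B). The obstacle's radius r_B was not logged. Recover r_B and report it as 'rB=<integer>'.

m = 32608
d = (15, 9);  v_rel = (12, 7),  |v_rel|² = 193
v_rel×d = (12)·(9) − (7)·(15) = 3
since m = R²·193 − 3²:  R² = (9 + 32608) / 193 = 169
R = √169 = 13  ⇒  r_B = 13 − 5 = 8

rB=8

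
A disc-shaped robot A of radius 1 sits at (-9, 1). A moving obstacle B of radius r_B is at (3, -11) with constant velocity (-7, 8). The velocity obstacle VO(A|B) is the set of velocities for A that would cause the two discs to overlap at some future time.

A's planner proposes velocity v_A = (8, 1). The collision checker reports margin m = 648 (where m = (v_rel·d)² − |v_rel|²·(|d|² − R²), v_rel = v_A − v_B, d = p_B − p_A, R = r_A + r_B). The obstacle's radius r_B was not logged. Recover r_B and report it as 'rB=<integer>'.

m = 648
d = (12, -12);  v_rel = (15, -7),  |v_rel|² = 274
v_rel×d = (15)·(-12) − (-7)·(12) = -96
since m = R²·274 − (-96)²:  R² = (9216 + 648) / 274 = 36
R = √36 = 6  ⇒  r_B = 6 − 1 = 5

rB=5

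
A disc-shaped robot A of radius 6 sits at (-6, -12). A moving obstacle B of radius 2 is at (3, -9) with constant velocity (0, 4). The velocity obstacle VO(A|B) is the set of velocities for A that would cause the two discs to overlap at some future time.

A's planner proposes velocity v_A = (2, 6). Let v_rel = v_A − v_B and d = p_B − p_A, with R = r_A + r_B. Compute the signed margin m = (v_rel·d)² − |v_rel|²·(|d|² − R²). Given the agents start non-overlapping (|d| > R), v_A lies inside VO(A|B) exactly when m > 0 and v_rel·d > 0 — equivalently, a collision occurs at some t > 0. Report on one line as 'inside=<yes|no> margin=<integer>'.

d = (9, 3),  |d|² = 90;  R = 6+2 = 8,  c = 90−8² = 26
v_rel = (2, 2),  |v_rel|² = 8;  v_rel·d = (2)·(9) + (2)·(3) = 24
8·t² − 48·t + 26 = 0  ⇒  m = 24² − 8·26 = 368
m = 368 > 0,  v_rel·d = 24 > 0  ⇒  inside

inside=yes margin=368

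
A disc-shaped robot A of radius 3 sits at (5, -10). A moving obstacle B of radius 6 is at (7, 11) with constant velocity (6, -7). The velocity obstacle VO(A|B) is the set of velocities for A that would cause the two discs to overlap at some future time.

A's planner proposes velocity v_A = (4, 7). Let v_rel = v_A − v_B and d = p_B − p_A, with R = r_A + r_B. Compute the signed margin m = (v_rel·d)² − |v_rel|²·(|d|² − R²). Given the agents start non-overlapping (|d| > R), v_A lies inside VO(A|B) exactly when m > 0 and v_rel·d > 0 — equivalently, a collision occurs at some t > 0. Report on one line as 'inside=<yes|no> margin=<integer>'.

d = (2, 21),  |d|² = 445;  R = 3+6 = 9,  c = 445−9² = 364
v_rel = (-2, 14),  |v_rel|² = 200;  v_rel·d = (-2)·(2) + (14)·(21) = 290
200·t² − 580·t + 364 = 0  ⇒  m = 290² − 200·364 = 11300
m = 11300 > 0,  v_rel·d = 290 > 0  ⇒  inside

inside=yes margin=11300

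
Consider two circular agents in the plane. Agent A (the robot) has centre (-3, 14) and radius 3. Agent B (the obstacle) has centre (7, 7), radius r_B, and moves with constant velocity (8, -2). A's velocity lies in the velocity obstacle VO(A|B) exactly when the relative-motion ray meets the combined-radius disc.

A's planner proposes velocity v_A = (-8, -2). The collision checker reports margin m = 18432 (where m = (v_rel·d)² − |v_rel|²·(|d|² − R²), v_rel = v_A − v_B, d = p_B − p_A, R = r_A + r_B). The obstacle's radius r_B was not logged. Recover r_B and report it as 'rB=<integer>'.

m = 18432
d = (10, -7);  v_rel = (-16, 0),  |v_rel|² = 256
v_rel×d = (-16)·(-7) − (0)·(10) = 112
since m = R²·256 − 112²:  R² = (12544 + 18432) / 256 = 121
R = √121 = 11  ⇒  r_B = 11 − 3 = 8

rB=8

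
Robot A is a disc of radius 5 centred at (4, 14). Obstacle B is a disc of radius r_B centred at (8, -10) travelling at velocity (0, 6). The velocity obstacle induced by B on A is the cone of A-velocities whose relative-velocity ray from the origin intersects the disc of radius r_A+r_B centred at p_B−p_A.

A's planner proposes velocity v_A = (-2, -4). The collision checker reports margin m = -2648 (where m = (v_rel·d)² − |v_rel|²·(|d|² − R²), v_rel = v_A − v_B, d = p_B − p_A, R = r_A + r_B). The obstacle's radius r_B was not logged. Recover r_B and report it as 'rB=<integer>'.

m = -2648
d = (4, -24);  v_rel = (-2, -10),  |v_rel|² = 104
v_rel×d = (-2)·(-24) − (-10)·(4) = 88
since m = R²·104 − 88²:  R² = (7744 + -2648) / 104 = 49
R = √49 = 7  ⇒  r_B = 7 − 5 = 2

rB=2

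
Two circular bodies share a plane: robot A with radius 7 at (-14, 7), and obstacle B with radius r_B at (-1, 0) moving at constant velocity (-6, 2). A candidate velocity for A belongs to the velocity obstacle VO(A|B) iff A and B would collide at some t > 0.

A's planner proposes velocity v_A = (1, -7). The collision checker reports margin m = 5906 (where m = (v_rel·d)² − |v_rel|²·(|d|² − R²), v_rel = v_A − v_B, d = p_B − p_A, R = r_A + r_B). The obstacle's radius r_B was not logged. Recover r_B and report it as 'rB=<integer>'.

m = 5906
d = (13, -7);  v_rel = (7, -9),  |v_rel|² = 130
v_rel×d = (7)·(-7) − (-9)·(13) = 68
since m = R²·130 − 68²:  R² = (4624 + 5906) / 130 = 81
R = √81 = 9  ⇒  r_B = 9 − 7 = 2

rB=2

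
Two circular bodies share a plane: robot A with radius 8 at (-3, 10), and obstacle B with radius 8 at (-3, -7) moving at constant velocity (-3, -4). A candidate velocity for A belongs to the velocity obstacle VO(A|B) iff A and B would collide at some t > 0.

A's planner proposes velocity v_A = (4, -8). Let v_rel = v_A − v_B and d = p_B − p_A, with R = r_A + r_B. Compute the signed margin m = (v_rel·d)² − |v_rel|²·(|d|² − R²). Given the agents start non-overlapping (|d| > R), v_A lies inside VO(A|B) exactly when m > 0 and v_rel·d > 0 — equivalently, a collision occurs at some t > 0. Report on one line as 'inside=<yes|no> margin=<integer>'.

d = (0, -17),  |d|² = 289;  R = 8+8 = 16,  c = 289−16² = 33
v_rel = (7, -4),  |v_rel|² = 65;  v_rel·d = (7)·(0) + (-4)·(-17) = 68
65·t² − 136·t + 33 = 0  ⇒  m = 68² − 65·33 = 2479
m = 2479 > 0,  v_rel·d = 68 > 0  ⇒  inside

inside=yes margin=2479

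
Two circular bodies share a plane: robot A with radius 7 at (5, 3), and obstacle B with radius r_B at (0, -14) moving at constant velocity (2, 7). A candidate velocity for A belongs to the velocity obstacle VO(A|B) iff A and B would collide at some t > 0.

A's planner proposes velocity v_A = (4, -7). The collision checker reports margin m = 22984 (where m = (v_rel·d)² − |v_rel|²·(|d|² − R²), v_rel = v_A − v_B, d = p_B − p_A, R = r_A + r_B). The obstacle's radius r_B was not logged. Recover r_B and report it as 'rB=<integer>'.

m = 22984
d = (-5, -17);  v_rel = (2, -14),  |v_rel|² = 200
v_rel×d = (2)·(-17) − (-14)·(-5) = -104
since m = R²·200 − (-104)²:  R² = (10816 + 22984) / 200 = 169
R = √169 = 13  ⇒  r_B = 13 − 7 = 6

rB=6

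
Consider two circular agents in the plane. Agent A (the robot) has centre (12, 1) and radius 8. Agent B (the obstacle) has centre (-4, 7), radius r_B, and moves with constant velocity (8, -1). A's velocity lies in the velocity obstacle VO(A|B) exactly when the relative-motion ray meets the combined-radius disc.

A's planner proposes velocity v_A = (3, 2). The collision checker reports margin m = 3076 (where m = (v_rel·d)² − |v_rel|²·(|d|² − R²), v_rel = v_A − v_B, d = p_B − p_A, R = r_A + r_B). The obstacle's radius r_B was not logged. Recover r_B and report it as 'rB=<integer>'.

m = 3076
d = (-16, 6);  v_rel = (-5, 3),  |v_rel|² = 34
v_rel×d = (-5)·(6) − (3)·(-16) = 18
since m = R²·34 − 18²:  R² = (324 + 3076) / 34 = 100
R = √100 = 10  ⇒  r_B = 10 − 8 = 2

rB=2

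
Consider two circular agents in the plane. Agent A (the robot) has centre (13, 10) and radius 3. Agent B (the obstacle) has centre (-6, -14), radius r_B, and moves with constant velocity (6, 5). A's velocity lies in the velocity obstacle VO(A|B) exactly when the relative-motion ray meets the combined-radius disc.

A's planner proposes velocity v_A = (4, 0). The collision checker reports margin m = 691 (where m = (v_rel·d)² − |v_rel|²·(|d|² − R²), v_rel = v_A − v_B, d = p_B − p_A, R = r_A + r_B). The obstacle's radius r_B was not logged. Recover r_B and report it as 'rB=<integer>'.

m = 691
d = (-19, -24);  v_rel = (-2, -5),  |v_rel|² = 29
v_rel×d = (-2)·(-24) − (-5)·(-19) = -47
since m = R²·29 − (-47)²:  R² = (2209 + 691) / 29 = 100
R = √100 = 10  ⇒  r_B = 10 − 3 = 7

rB=7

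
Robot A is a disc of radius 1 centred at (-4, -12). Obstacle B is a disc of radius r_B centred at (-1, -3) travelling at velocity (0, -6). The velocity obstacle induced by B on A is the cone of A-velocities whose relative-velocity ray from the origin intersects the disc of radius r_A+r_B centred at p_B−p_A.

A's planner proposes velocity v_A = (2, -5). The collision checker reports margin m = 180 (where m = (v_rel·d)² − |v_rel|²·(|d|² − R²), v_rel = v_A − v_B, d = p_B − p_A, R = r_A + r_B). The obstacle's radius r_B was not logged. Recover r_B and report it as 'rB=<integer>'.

m = 180
d = (3, 9);  v_rel = (2, 1),  |v_rel|² = 5
v_rel×d = (2)·(9) − (1)·(3) = 15
since m = R²·5 − 15²:  R² = (225 + 180) / 5 = 81
R = √81 = 9  ⇒  r_B = 9 − 1 = 8

rB=8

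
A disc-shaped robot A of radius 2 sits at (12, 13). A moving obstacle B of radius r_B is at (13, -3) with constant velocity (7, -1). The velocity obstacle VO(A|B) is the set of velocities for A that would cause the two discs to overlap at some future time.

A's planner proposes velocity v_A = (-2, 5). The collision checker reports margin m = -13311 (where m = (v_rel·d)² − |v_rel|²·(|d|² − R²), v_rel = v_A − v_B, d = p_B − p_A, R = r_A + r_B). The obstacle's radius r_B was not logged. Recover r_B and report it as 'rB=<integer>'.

m = -13311
d = (1, -16);  v_rel = (-9, 6),  |v_rel|² = 117
v_rel×d = (-9)·(-16) − (6)·(1) = 138
since m = R²·117 − 138²:  R² = (19044 + -13311) / 117 = 49
R = √49 = 7  ⇒  r_B = 7 − 2 = 5

rB=5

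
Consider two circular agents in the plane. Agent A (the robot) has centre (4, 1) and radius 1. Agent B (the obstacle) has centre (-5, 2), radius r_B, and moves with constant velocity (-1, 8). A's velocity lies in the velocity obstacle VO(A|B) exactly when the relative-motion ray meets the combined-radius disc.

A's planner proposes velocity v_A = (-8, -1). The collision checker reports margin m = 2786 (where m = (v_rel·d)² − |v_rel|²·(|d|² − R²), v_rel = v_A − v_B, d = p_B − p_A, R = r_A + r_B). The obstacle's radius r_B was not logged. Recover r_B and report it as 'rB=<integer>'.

m = 2786
d = (-9, 1);  v_rel = (-7, -9),  |v_rel|² = 130
v_rel×d = (-7)·(1) − (-9)·(-9) = -88
since m = R²·130 − (-88)²:  R² = (7744 + 2786) / 130 = 81
R = √81 = 9  ⇒  r_B = 9 − 1 = 8

rB=8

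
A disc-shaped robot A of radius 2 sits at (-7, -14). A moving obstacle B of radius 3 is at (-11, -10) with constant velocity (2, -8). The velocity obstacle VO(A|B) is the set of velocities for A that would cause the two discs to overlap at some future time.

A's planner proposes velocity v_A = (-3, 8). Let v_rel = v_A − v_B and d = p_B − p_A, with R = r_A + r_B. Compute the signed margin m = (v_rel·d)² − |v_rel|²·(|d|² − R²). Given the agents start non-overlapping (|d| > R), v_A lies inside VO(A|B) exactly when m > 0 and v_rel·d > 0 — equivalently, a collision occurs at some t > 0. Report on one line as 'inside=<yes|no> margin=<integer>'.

d = (-4, 4),  |d|² = 32;  R = 2+3 = 5,  c = 32−5² = 7
v_rel = (-5, 16),  |v_rel|² = 281;  v_rel·d = (-5)·(-4) + (16)·(4) = 84
281·t² − 168·t + 7 = 0  ⇒  m = 84² − 281·7 = 5089
m = 5089 > 0,  v_rel·d = 84 > 0  ⇒  inside

inside=yes margin=5089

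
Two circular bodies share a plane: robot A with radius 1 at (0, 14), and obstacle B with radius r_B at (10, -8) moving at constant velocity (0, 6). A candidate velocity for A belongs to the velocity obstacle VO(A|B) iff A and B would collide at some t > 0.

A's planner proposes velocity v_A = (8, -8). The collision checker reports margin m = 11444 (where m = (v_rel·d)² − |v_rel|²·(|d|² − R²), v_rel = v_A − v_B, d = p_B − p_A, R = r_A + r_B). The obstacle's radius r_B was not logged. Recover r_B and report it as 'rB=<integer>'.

m = 11444
d = (10, -22);  v_rel = (8, -14),  |v_rel|² = 260
v_rel×d = (8)·(-22) − (-14)·(10) = -36
since m = R²·260 − (-36)²:  R² = (1296 + 11444) / 260 = 49
R = √49 = 7  ⇒  r_B = 7 − 1 = 6

rB=6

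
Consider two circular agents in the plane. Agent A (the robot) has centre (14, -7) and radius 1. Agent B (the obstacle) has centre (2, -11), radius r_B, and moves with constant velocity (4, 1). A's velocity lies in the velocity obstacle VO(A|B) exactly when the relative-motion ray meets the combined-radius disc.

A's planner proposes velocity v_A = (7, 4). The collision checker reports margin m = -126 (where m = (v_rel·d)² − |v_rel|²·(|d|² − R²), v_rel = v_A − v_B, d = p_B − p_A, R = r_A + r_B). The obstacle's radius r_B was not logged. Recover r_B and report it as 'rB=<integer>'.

m = -126
d = (-12, -4);  v_rel = (3, 3),  |v_rel|² = 18
v_rel×d = (3)·(-4) − (3)·(-12) = 24
since m = R²·18 − 24²:  R² = (576 + -126) / 18 = 25
R = √25 = 5  ⇒  r_B = 5 − 1 = 4

rB=4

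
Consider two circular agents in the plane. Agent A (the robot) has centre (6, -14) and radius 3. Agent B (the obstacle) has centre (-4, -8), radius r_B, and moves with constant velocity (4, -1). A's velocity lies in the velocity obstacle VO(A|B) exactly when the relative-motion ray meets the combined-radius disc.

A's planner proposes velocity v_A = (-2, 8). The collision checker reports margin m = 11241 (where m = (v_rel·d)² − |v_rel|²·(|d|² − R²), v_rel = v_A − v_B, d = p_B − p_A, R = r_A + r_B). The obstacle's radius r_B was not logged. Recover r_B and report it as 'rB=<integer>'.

m = 11241
d = (-10, 6);  v_rel = (-6, 9),  |v_rel|² = 117
v_rel×d = (-6)·(6) − (9)·(-10) = 54
since m = R²·117 − 54²:  R² = (2916 + 11241) / 117 = 121
R = √121 = 11  ⇒  r_B = 11 − 3 = 8

rB=8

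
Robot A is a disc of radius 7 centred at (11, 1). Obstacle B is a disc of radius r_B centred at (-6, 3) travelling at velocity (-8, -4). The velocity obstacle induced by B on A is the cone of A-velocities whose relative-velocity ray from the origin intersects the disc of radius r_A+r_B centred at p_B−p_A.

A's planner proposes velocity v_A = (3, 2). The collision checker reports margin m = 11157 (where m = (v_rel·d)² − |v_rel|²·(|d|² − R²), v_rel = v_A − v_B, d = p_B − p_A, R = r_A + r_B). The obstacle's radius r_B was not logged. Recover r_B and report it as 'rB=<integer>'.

m = 11157
d = (-17, 2);  v_rel = (11, 6),  |v_rel|² = 157
v_rel×d = (11)·(2) − (6)·(-17) = 124
since m = R²·157 − 124²:  R² = (15376 + 11157) / 157 = 169
R = √169 = 13  ⇒  r_B = 13 − 7 = 6

rB=6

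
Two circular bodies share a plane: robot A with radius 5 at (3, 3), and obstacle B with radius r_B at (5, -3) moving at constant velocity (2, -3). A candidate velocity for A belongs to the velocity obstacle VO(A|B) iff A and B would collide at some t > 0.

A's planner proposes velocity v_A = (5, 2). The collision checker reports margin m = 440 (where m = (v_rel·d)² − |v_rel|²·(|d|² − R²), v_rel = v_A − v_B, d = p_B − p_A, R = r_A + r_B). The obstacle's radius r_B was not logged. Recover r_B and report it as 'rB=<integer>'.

m = 440
d = (2, -6);  v_rel = (3, 5),  |v_rel|² = 34
v_rel×d = (3)·(-6) − (5)·(2) = -28
since m = R²·34 − (-28)²:  R² = (784 + 440) / 34 = 36
R = √36 = 6  ⇒  r_B = 6 − 5 = 1

rB=1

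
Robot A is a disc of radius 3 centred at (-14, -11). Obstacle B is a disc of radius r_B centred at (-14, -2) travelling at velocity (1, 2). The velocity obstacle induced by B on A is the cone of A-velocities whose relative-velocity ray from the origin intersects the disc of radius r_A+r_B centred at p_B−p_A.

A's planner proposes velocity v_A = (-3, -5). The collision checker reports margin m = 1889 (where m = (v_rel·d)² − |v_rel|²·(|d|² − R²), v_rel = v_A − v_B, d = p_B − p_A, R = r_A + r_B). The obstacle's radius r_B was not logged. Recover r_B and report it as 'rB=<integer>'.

m = 1889
d = (0, 9);  v_rel = (-4, -7),  |v_rel|² = 65
v_rel×d = (-4)·(9) − (-7)·(0) = -36
since m = R²·65 − (-36)²:  R² = (1296 + 1889) / 65 = 49
R = √49 = 7  ⇒  r_B = 7 − 3 = 4

rB=4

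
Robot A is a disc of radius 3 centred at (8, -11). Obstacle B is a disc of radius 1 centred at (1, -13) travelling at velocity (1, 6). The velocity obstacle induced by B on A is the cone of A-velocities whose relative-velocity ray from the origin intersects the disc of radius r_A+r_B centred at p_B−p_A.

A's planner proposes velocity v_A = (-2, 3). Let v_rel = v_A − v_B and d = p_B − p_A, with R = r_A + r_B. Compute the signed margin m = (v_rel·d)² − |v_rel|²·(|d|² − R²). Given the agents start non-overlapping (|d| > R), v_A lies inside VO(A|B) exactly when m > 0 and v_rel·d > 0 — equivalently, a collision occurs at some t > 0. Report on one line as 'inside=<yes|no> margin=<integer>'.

d = (-7, -2),  |d|² = 53;  R = 3+1 = 4,  c = 53−4² = 37
v_rel = (-3, -3),  |v_rel|² = 18;  v_rel·d = (-3)·(-7) + (-3)·(-2) = 27
18·t² − 54·t + 37 = 0  ⇒  m = 27² − 18·37 = 63
m = 63 > 0,  v_rel·d = 27 > 0  ⇒  inside

inside=yes margin=63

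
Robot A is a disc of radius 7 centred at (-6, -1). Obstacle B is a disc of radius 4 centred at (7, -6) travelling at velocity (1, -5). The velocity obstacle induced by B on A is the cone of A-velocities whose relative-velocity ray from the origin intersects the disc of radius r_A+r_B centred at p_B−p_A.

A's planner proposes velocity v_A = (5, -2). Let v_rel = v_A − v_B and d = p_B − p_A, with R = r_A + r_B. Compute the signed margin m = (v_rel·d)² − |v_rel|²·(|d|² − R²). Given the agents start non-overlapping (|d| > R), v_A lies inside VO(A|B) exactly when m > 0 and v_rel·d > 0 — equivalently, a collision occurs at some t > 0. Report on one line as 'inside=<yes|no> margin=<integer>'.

d = (13, -5),  |d|² = 194;  R = 7+4 = 11,  c = 194−11² = 73
v_rel = (4, 3),  |v_rel|² = 25;  v_rel·d = (4)·(13) + (3)·(-5) = 37
25·t² − 74·t + 73 = 0  ⇒  m = 37² − 25·73 = -456
m = -456 < 0,  v_rel·d = 37 > 0  ⇒  outside

inside=no margin=-456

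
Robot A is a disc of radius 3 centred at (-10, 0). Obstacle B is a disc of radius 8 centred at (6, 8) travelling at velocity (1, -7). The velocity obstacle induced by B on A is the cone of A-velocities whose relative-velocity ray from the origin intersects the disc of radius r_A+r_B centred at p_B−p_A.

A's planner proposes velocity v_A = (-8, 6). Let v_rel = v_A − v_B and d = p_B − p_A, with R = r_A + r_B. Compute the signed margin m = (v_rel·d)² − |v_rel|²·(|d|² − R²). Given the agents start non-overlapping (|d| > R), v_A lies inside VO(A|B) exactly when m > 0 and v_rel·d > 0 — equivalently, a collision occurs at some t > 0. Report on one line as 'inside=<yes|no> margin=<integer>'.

d = (16, 8),  |d|² = 320;  R = 3+8 = 11,  c = 320−11² = 199
v_rel = (-9, 13),  |v_rel|² = 250;  v_rel·d = (-9)·(16) + (13)·(8) = -40
250·t² + 80·t + 199 = 0  ⇒  m = (-40)² − 250·199 = -48150
m = -48150 < 0,  v_rel·d = -40 < 0  ⇒  outside

inside=no margin=-48150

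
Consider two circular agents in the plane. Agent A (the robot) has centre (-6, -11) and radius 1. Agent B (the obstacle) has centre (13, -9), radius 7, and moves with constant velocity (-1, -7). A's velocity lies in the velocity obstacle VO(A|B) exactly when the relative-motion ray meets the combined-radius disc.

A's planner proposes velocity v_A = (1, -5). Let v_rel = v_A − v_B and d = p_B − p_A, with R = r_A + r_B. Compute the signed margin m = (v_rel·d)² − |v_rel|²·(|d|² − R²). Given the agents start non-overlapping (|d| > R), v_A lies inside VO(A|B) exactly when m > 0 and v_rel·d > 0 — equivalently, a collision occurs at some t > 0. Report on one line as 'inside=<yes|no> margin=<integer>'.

d = (19, 2),  |d|² = 365;  R = 1+7 = 8,  c = 365−8² = 301
v_rel = (2, 2),  |v_rel|² = 8;  v_rel·d = (2)·(19) + (2)·(2) = 42
8·t² − 84·t + 301 = 0  ⇒  m = 42² − 8·301 = -644
m = -644 < 0,  v_rel·d = 42 > 0  ⇒  outside

inside=no margin=-644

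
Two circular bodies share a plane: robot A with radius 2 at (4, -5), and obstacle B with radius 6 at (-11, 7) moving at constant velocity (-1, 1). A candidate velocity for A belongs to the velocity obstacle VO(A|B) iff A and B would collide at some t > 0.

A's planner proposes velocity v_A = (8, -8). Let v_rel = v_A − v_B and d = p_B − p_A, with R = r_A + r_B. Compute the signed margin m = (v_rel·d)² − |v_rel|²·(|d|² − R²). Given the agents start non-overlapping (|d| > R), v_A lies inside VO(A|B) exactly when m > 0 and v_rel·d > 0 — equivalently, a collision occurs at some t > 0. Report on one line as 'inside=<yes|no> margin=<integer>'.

d = (-15, 12),  |d|² = 369;  R = 2+6 = 8,  c = 369−8² = 305
v_rel = (9, -9),  |v_rel|² = 162;  v_rel·d = (9)·(-15) + (-9)·(12) = -243
162·t² + 486·t + 305 = 0  ⇒  m = (-243)² − 162·305 = 9639
m = 9639 > 0,  v_rel·d = -243 < 0  ⇒  outside

inside=no margin=9639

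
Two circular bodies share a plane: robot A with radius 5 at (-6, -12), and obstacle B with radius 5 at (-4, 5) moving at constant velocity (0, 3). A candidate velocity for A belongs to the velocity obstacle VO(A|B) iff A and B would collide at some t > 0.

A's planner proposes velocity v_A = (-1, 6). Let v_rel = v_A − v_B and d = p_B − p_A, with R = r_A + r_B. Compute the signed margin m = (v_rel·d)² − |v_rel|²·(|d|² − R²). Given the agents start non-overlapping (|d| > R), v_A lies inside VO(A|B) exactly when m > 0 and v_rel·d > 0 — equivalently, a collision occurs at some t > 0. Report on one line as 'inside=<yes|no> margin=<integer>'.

d = (2, 17),  |d|² = 293;  R = 5+5 = 10,  c = 293−10² = 193
v_rel = (-1, 3),  |v_rel|² = 10;  v_rel·d = (-1)·(2) + (3)·(17) = 49
10·t² − 98·t + 193 = 0  ⇒  m = 49² − 10·193 = 471
m = 471 > 0,  v_rel·d = 49 > 0  ⇒  inside

inside=yes margin=471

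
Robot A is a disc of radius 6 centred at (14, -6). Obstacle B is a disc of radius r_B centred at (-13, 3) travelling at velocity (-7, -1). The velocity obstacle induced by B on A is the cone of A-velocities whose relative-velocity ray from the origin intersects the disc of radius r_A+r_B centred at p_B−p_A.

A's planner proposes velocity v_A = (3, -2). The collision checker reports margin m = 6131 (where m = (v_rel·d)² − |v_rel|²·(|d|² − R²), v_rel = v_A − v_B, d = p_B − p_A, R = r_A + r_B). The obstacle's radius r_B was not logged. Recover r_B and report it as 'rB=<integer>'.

m = 6131
d = (-27, 9);  v_rel = (10, -1),  |v_rel|² = 101
v_rel×d = (10)·(9) − (-1)·(-27) = 63
since m = R²·101 − 63²:  R² = (3969 + 6131) / 101 = 100
R = √100 = 10  ⇒  r_B = 10 − 6 = 4

rB=4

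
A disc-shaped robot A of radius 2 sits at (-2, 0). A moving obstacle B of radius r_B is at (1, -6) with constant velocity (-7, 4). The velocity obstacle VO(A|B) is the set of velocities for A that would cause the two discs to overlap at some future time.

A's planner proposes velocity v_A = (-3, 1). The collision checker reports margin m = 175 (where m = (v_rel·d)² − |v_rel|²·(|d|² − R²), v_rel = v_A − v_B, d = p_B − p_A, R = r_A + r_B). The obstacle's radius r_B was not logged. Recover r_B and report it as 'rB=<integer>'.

m = 175
d = (3, -6);  v_rel = (4, -3),  |v_rel|² = 25
v_rel×d = (4)·(-6) − (-3)·(3) = -15
since m = R²·25 − (-15)²:  R² = (225 + 175) / 25 = 16
R = √16 = 4  ⇒  r_B = 4 − 2 = 2

rB=2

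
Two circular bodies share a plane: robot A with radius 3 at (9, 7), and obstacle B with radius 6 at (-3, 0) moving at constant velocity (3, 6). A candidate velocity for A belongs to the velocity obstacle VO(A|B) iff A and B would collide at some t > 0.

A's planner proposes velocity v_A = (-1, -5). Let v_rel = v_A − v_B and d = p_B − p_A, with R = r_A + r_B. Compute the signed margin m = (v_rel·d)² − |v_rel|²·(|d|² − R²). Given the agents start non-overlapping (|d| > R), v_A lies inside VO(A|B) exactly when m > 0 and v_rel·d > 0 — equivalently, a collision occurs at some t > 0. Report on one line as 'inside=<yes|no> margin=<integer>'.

d = (-12, -7),  |d|² = 193;  R = 3+6 = 9,  c = 193−9² = 112
v_rel = (-4, -11),  |v_rel|² = 137;  v_rel·d = (-4)·(-12) + (-11)·(-7) = 125
137·t² − 250·t + 112 = 0  ⇒  m = 125² − 137·112 = 281
m = 281 > 0,  v_rel·d = 125 > 0  ⇒  inside

inside=yes margin=281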